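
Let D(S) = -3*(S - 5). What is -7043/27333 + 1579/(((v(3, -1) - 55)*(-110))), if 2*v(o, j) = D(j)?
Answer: 7521227/138304980 ≈ 0.054381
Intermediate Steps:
D(S) = 15 - 3*S (D(S) = -3*(-5 + S) = 15 - 3*S)
v(o, j) = 15/2 - 3*j/2 (v(o, j) = (15 - 3*j)/2 = 15/2 - 3*j/2)
-7043/27333 + 1579/(((v(3, -1) - 55)*(-110))) = -7043/27333 + 1579/((((15/2 - 3/2*(-1)) - 55)*(-110))) = -7043*1/27333 + 1579/((((15/2 + 3/2) - 55)*(-110))) = -7043/27333 + 1579/(((9 - 55)*(-110))) = -7043/27333 + 1579/((-46*(-110))) = -7043/27333 + 1579/5060 = 7521227/138304980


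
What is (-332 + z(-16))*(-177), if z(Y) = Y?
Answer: 61596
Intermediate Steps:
(-332 + z(-16))*(-177) = (-332 - 16)*(-177) = -348*(-177) = 61596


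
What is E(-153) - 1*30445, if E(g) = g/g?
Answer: -30444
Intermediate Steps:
E(g) = 1
E(-153) - 1*30445 = 1 - 1*30445 = 1 - 30445 = -30444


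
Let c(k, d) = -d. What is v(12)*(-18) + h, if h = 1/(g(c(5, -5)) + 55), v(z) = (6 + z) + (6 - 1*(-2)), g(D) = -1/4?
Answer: -102488/219 ≈ -467.98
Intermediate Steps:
g(D) = -¼ (g(D) = -1*¼ = -¼)
v(z) = 14 + z (v(z) = (6 + z) + (6 + 2) = (6 + z) + 8 = 14 + z)
h = 4/219 (h = 1/(-¼ + 55) = 1/(219/4) = 4/219 ≈ 0.018265)
v(12)*(-18) + h = (14 + 12)*(-18) + 4/219 = 26*(-18) + 4/219 = -468 + 4/219 = -102488/219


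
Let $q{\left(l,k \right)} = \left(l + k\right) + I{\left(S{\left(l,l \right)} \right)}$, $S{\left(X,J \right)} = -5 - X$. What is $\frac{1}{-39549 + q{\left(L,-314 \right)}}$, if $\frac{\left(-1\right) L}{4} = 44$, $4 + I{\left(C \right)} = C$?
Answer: $- \frac{1}{39872} \approx -2.508 \cdot 10^{-5}$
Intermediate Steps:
$I{\left(C \right)} = -4 + C$
$L = -176$ ($L = \left(-4\right) 44 = -176$)
$q{\left(l,k \right)} = -9 + k$ ($q{\left(l,k \right)} = \left(l + k\right) - \left(9 + l\right) = \left(k + l\right) - \left(9 + l\right) = -9 + k$)
$\frac{1}{-39549 + q{\left(L,-314 \right)}} = \frac{1}{-39549 - 323} = \frac{1}{-39872} = - \frac{1}{39872}$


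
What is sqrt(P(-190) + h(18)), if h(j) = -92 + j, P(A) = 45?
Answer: I*sqrt(29) ≈ 5.3852*I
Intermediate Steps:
sqrt(P(-190) + h(18)) = sqrt(45 + (-92 + 18)) = sqrt(45 - 74) = sqrt(-29) = I*sqrt(29)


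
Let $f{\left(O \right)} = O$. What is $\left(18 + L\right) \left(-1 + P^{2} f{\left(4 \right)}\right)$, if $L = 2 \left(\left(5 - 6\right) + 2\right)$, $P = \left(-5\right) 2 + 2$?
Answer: $5100$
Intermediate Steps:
$P = -8$ ($P = -10 + 2 = -8$)
$L = 2$ ($L = 2 \left(\left(5 - 6\right) + 2\right) = 2 \left(-1 + 2\right) = 2 \cdot 1 = 2$)
$\left(18 + L\right) \left(-1 + P^{2} f{\left(4 \right)}\right) = \left(18 + 2\right) \left(-1 + \left(-8\right)^{2} \cdot 4\right) = 20 \left(-1 + 64 \cdot 4\right) = 20 \left(-1 + 256\right) = 20 \cdot 255 = 5100$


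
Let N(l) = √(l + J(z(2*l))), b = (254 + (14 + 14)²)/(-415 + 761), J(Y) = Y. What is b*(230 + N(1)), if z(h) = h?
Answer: 690 + 3*√3 ≈ 695.20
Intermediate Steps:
b = 3 (b = (254 + 28²)/346 = (254 + 784)*(1/346) = 1038*(1/346) = 3)
N(l) = √3*√l (N(l) = √(l + 2*l) = √(3*l) = √3*√l)
b*(230 + N(1)) = 3*(230 + √3*√1) = 3*(230 + √3*1) = 3*(230 + √3) = 690 + 3*√3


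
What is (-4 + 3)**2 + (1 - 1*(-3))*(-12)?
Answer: -47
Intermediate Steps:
(-4 + 3)**2 + (1 - 1*(-3))*(-12) = (-1)**2 + (1 + 3)*(-12) = 1 + 4*(-12) = 1 - 48 = -47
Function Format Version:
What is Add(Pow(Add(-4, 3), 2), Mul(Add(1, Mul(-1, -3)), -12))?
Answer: -47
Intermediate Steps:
Add(Pow(Add(-4, 3), 2), Mul(Add(1, Mul(-1, -3)), -12)) = Add(Pow(-1, 2), Mul(Add(1, 3), -12)) = Add(1, Mul(4, -12)) = Add(1, -48) = -47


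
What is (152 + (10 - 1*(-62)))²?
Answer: 50176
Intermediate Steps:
(152 + (10 - 1*(-62)))² = (152 + (10 + 62))² = (152 + 72)² = 224² = 50176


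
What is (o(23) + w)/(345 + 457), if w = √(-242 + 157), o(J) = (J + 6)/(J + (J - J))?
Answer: 29/18446 + I*√85/802 ≈ 0.0015722 + 0.011496*I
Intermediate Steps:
o(J) = (6 + J)/J (o(J) = (6 + J)/(J + 0) = (6 + J)/J)
w = I*√85 (w = √(-85) = I*√85 ≈ 9.2195*I)
(o(23) + w)/(345 + 457) = ((6 + 23)/23 + I*√85)/(345 + 457) = ((1/23)*29 + I*√85)/802 = (29/23 + I*√85)*(1/802) = 29/18446 + I*√85/802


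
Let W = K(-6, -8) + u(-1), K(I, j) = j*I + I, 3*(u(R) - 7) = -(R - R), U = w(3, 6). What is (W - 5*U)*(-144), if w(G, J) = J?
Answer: -2736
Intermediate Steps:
U = 6
u(R) = 7 (u(R) = 7 + (-(R - R))/3 = 7 + (-1*0)/3 = 7 + (⅓)*0 = 7 + 0 = 7)
K(I, j) = I + I*j (K(I, j) = I*j + I = I + I*j)
W = 49 (W = -6*(1 - 8) + 7 = -6*(-7) + 7 = 42 + 7 = 49)
(W - 5*U)*(-144) = (49 - 5*6)*(-144) = (49 - 30)*(-144) = 19*(-144) = -2736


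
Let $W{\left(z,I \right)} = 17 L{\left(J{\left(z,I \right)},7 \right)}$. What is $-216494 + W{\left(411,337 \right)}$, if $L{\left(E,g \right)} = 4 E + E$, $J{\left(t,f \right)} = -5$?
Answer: $-216919$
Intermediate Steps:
$L{\left(E,g \right)} = 5 E$
$W{\left(z,I \right)} = -425$ ($W{\left(z,I \right)} = 17 \cdot 5 \left(-5\right) = 17 \left(-25\right) = -425$)
$-216494 + W{\left(411,337 \right)} = -216494 - 425 = -216919$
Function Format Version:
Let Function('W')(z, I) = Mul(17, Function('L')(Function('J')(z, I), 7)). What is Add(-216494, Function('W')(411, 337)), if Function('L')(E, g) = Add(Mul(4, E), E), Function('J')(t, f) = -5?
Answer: -216919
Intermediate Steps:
Function('L')(E, g) = Mul(5, E)
Function('W')(z, I) = -425 (Function('W')(z, I) = Mul(17, Mul(5, -5)) = Mul(17, -25) = -425)
Add(-216494, Function('W')(411, 337)) = Add(-216494, -425) = -216919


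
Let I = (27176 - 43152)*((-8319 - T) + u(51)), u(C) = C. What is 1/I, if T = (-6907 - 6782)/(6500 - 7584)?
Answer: 271/35850946794 ≈ 7.5591e-9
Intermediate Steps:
T = 13689/1084 (T = -13689/(-1084) = -13689*(-1/1084) = 13689/1084 ≈ 12.628)
I = 35850946794/271 (I = (27176 - 43152)*((-8319 - 1*13689/1084) + 51) = -15976*((-8319 - 13689/1084) + 51) = -15976*(-9031485/1084 + 51) = -15976*(-8976201/1084) = 35850946794/271 ≈ 1.3229e+8)
1/I = 1/(35850946794/271) = 271/35850946794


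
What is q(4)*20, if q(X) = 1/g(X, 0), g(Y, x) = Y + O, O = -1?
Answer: 20/3 ≈ 6.6667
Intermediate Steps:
g(Y, x) = -1 + Y (g(Y, x) = Y - 1 = -1 + Y)
q(X) = 1/(-1 + X)
q(4)*20 = 20/(-1 + 4) = 20/3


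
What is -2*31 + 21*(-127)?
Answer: -2729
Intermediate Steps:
-2*31 + 21*(-127) = -62 - 2667 = -2729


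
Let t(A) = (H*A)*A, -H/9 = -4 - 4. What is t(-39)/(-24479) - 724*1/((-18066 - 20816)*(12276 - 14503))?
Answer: -364718663014/81524686481 ≈ -4.4737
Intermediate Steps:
H = 72 (H = -9*(-4 - 4) = -9*(-8) = 72)
t(A) = 72*A² (t(A) = (72*A)*A = 72*A²)
t(-39)/(-24479) - 724*1/((-18066 - 20816)*(12276 - 14503)) = (72*(-39)²)/(-24479) - 724*1/((-18066 - 20816)*(12276 - 14503)) = (72*1521)*(-1/24479) - 724/((-38882*(-2227))) = 109512*(-1/24479) - 724/86590214 = -8424/1883 - 724*1/86590214 = -8424/1883 - 362/43295107 = -364718663014/81524686481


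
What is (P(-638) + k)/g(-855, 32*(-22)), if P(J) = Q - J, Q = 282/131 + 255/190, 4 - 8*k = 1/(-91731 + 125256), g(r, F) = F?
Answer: -428563482511/469955059200 ≈ -0.91192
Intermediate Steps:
k = 134099/268200 (k = ½ - 1/(8*(-91731 + 125256)) = ½ - ⅛/33525 = ½ - ⅛*1/33525 = ½ - 1/268200 = 134099/268200 ≈ 0.50000)
Q = 17397/4978 (Q = 282*(1/131) + 255*(1/190) = 282/131 + 51/38 = 17397/4978 ≈ 3.4948)
P(J) = 17397/4978 - J
(P(-638) + k)/g(-855, 32*(-22)) = ((17397/4978 - 1*(-638)) + 134099/268200)/((32*(-22))) = ((17397/4978 + 638) + 134099/268200)/(-704) = (3193361/4978 + 134099/268200)*(-1/704) = (428563482511/667549800)*(-1/704) = -428563482511/469955059200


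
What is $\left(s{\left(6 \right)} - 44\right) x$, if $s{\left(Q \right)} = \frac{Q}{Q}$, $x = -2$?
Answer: $86$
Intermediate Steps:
$s{\left(Q \right)} = 1$
$\left(s{\left(6 \right)} - 44\right) x = \left(1 - 44\right) \left(-2\right) = \left(-43\right) \left(-2\right) = 86$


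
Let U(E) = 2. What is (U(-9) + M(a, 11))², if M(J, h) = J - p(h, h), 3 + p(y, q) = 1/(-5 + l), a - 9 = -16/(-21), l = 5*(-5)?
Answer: 9653449/44100 ≈ 218.90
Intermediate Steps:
l = -25
a = 205/21 (a = 9 - 16/(-21) = 9 - 16*(-1/21) = 9 + 16/21 = 205/21 ≈ 9.7619)
p(y, q) = -91/30 (p(y, q) = -3 + 1/(-5 - 25) = -3 + 1/(-30) = -3 - 1/30 = -91/30)
M(J, h) = 91/30 + J (M(J, h) = J - 1*(-91/30) = J + 91/30 = 91/30 + J)
(U(-9) + M(a, 11))² = (2 + (91/30 + 205/21))² = (2 + 2687/210)² = (3107/210)² = 9653449/44100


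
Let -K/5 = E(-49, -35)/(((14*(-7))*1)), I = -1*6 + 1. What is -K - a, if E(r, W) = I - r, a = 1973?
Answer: -96787/49 ≈ -1975.2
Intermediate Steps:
I = -5 (I = -6 + 1 = -5)
E(r, W) = -5 - r
K = 110/49 (K = -5*(-5 - 1*(-49))/((14*(-7))*1) = -5*(-5 + 49)/((-98*1)) = -220/(-98) = -220*(-1)/98 = -5*(-22/49) = 110/49 ≈ 2.2449)
-K - a = -1*110/49 - 1*1973 = -110/49 - 1973 = -96787/49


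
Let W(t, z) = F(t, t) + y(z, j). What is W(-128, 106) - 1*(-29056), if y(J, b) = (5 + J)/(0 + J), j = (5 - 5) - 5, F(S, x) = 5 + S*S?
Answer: 4817281/106 ≈ 45446.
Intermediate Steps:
F(S, x) = 5 + S²
j = -5 (j = 0 - 5 = -5)
y(J, b) = (5 + J)/J
W(t, z) = 5 + t² + (5 + z)/z (W(t, z) = (5 + t²) + (5 + z)/z = 5 + t² + (5 + z)/z)
W(-128, 106) - 1*(-29056) = (6 + (-128)² + 5/106) - 1*(-29056) = (6 + 16384 + 5*(1/106)) + 29056 = (6 + 16384 + 5/106) + 29056 = 1737345/106 + 29056 = 4817281/106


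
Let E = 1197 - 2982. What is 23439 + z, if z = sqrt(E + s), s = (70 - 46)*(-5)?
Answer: 23439 + I*sqrt(1905) ≈ 23439.0 + 43.646*I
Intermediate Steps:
E = -1785
s = -120 (s = 24*(-5) = -120)
z = I*sqrt(1905) (z = sqrt(-1785 - 120) = sqrt(-1905) = I*sqrt(1905) ≈ 43.646*I)
23439 + z = 23439 + I*sqrt(1905)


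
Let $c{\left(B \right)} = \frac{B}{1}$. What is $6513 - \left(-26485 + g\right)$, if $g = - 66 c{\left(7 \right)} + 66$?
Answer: $33394$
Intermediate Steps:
$c{\left(B \right)} = B$ ($c{\left(B \right)} = B 1 = B$)
$g = -396$ ($g = \left(-66\right) 7 + 66 = -462 + 66 = -396$)
$6513 - \left(-26485 + g\right) = 6513 - \left(-26485 - 396\right) = 6513 - -26881 = 6513 + 26881 = 33394$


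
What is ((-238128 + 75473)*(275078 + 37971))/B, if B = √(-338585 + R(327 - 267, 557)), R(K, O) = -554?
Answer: 50918985095*I*√339139/339139 ≈ 8.7436e+7*I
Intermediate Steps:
B = I*√339139 (B = √(-338585 - 554) = √(-339139) = I*√339139 ≈ 582.36*I)
((-238128 + 75473)*(275078 + 37971))/B = ((-238128 + 75473)*(275078 + 37971))/((I*√339139)) = (-162655*313049)*(-I*√339139/339139) = -(-50918985095)*I*√339139/339139 = 50918985095*I*√339139/339139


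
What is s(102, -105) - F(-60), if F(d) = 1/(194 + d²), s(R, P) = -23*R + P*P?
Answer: 32928125/3794 ≈ 8679.0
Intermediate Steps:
s(R, P) = P² - 23*R (s(R, P) = -23*R + P² = P² - 23*R)
s(102, -105) - F(-60) = ((-105)² - 23*102) - 1/(194 + (-60)²) = (11025 - 2346) - 1/(194 + 3600) = 8679 - 1/3794 = 32928125/3794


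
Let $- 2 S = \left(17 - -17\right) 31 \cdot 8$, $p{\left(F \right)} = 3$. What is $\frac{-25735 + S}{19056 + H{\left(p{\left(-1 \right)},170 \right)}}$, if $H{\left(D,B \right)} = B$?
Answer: $- \frac{29951}{19226} \approx -1.5578$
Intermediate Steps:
$S = -4216$ ($S = - \frac{\left(17 - -17\right) 31 \cdot 8}{2} = - \frac{\left(17 + 17\right) 31 \cdot 8}{2} = - \frac{34 \cdot 31 \cdot 8}{2} = - \frac{1054 \cdot 8}{2} = \left(- \frac{1}{2}\right) 8432 = -4216$)
$\frac{-25735 + S}{19056 + H{\left(p{\left(-1 \right)},170 \right)}} = \frac{-25735 - 4216}{19056 + 170} = - \frac{29951}{19226}$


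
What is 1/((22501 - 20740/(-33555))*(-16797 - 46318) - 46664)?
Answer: -6711/9531205740389 ≈ -7.0411e-10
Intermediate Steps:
1/((22501 - 20740/(-33555))*(-16797 - 46318) - 46664) = 1/((22501 - 20740*(-1/33555))*(-63115) - 46664) = 1/((22501 + 4148/6711)*(-63115) - 46664) = 1/((151008359/6711)*(-63115) - 46664) = 1/(-9530892578285/6711 - 46664) = 1/(-9531205740389/6711) = -6711/9531205740389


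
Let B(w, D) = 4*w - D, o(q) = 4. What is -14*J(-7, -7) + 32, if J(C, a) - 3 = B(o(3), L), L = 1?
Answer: -220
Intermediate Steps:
B(w, D) = -D + 4*w
J(C, a) = 18 (J(C, a) = 3 + (-1*1 + 4*4) = 3 + (-1 + 16) = 3 + 15 = 18)
-14*J(-7, -7) + 32 = -14*18 + 32 = -252 + 32 = -220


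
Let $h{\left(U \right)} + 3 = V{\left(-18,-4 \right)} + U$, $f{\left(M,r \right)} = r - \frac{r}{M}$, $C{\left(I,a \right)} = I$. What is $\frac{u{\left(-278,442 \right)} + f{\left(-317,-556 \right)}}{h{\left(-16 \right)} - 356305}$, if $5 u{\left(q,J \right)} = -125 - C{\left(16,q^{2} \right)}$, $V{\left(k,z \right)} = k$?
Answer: $\frac{928737}{564802070} \approx 0.0016444$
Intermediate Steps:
$f{\left(M,r \right)} = r - \frac{r}{M}$
$h{\left(U \right)} = -21 + U$ ($h{\left(U \right)} = -3 + \left(-18 + U\right) = -21 + U$)
$u{\left(q,J \right)} = - \frac{141}{5}$ ($u{\left(q,J \right)} = \frac{-125 - 16}{5} = \frac{1}{5} \left(-141\right) = - \frac{141}{5}$)
$\frac{u{\left(-278,442 \right)} + f{\left(-317,-556 \right)}}{h{\left(-16 \right)} - 356305} = \frac{- \frac{141}{5} - \left(556 - \frac{556}{-317}\right)}{\left(-21 - 16\right) - 356305} = \frac{- \frac{141}{5} - \left(556 - - \frac{556}{317}\right)}{-37 - 356305} = \frac{- \frac{141}{5} - \frac{176808}{317}}{-356342} = \left(- \frac{141}{5} - \frac{176808}{317}\right) \left(- \frac{1}{356342}\right) = \left(- \frac{928737}{1585}\right) \left(- \frac{1}{356342}\right) = \frac{928737}{564802070}$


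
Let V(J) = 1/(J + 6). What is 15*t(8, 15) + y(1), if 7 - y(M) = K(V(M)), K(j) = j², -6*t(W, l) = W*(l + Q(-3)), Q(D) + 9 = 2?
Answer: -7498/49 ≈ -153.02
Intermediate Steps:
Q(D) = -7 (Q(D) = -9 + 2 = -7)
V(J) = 1/(6 + J)
t(W, l) = -W*(-7 + l)/6 (t(W, l) = -W*(l - 7)/6 = -W*(-7 + l)/6)
y(M) = 7 - 1/(6 + M)² (y(M) = 7 - (1/(6 + M))² = 7 - 1/(6 + M)²)
15*t(8, 15) + y(1) = 15*((⅙)*8*(7 - 1*15)) + (7 - 1/(6 + 1)²) = 15*((⅙)*8*(7 - 15)) + (7 - 1/7²) = 15*((⅙)*8*(-8)) + (7 - 1*1/49) = 15*(-32/3) + (7 - 1/49) = -160 + 342/49 = -7498/49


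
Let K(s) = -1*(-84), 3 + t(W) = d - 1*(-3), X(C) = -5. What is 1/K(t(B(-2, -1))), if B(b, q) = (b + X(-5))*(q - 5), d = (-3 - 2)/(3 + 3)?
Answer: 1/84 ≈ 0.011905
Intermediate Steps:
d = -⅚ (d = -5/6 = -5*⅙ = -⅚ ≈ -0.83333)
B(b, q) = (-5 + b)*(-5 + q) (B(b, q) = (b - 5)*(q - 5) = (-5 + b)*(-5 + q))
t(W) = -⅚ (t(W) = -3 + (-⅚ - 1*(-3)) = -3 + (-⅚ + 3) = -3 + 13/6 = -⅚)
K(s) = 84
1/K(t(B(-2, -1))) = 1/84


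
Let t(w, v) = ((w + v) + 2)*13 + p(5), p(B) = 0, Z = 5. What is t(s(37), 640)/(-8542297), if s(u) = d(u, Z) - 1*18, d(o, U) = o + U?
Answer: -8658/8542297 ≈ -0.0010135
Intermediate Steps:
d(o, U) = U + o
s(u) = -13 + u (s(u) = (5 + u) - 1*18 = (5 + u) - 18 = -13 + u)
t(w, v) = 26 + 13*v + 13*w (t(w, v) = ((w + v) + 2)*13 + 0 = ((v + w) + 2)*13 + 0 = (2 + v + w)*13 + 0 = (26 + 13*v + 13*w) + 0 = 26 + 13*v + 13*w)
t(s(37), 640)/(-8542297) = (26 + 13*640 + 13*(-13 + 37))/(-8542297) = (26 + 8320 + 13*24)*(-1/8542297) = (26 + 8320 + 312)*(-1/8542297) = 8658*(-1/8542297) = -8658/8542297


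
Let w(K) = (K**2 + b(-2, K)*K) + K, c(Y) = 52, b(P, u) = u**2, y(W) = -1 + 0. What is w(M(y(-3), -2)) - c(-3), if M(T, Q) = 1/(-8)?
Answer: -26681/512 ≈ -52.111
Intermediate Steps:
y(W) = -1
M(T, Q) = -1/8
w(K) = K + K**2 + K**3 (w(K) = (K**2 + K**2*K) + K = (K**2 + K**3) + K = K + K**2 + K**3)
w(M(y(-3), -2)) - c(-3) = -(1 - 1/8 + (-1/8)**2)/8 - 1*52 = -(1 - 1/8 + 1/64)/8 - 52 = -1/8*57/64 - 52 = -57/512 - 52 = -26681/512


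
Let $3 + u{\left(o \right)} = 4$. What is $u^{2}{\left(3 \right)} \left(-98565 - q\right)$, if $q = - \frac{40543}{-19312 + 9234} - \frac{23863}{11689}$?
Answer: $- \frac{11611362116043}{117801742} \approx -98567.0$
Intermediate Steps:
$u{\left(o \right)} = 1$ ($u{\left(o \right)} = -3 + 4 = 1$)
$q = \frac{233415813}{117801742}$ ($q = - \frac{40543}{-10078} - \frac{23863}{11689} = \left(-40543\right) \left(- \frac{1}{10078}\right) - \frac{23863}{11689} = \frac{40543}{10078} - \frac{23863}{11689} = \frac{233415813}{117801742} \approx 1.9814$)
$u^{2}{\left(3 \right)} \left(-98565 - q\right) = 1^{2} \left(-98565 - \frac{233415813}{117801742}\right) = 1 \left(-98565 - \frac{233415813}{117801742}\right) = 1 \left(- \frac{11611362116043}{117801742}\right) = - \frac{11611362116043}{117801742}$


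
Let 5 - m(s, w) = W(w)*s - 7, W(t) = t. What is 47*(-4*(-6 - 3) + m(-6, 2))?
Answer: 2820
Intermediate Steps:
m(s, w) = 12 - s*w (m(s, w) = 5 - (w*s - 7) = 5 - (s*w - 7) = 5 - (-7 + s*w) = 5 + (7 - s*w) = 12 - s*w)
47*(-4*(-6 - 3) + m(-6, 2)) = 47*(-4*(-6 - 3) + (12 - 1*(-6)*2)) = 47*(-4*(-9) + (12 + 12)) = 47*(36 + 24) = 47*60 = 2820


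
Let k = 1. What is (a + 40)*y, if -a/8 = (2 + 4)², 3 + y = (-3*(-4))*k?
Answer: -2232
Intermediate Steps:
y = 9 (y = -3 - 3*(-4)*1 = -3 + 12*1 = -3 + 12 = 9)
a = -288 (a = -8*(2 + 4)² = -8*6² = -8*36 = -288)
(a + 40)*y = (-288 + 40)*9 = -248*9 = -2232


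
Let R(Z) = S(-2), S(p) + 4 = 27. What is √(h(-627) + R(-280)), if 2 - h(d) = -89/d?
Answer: √9772422/627 ≈ 4.9858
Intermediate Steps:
S(p) = 23 (S(p) = -4 + 27 = 23)
R(Z) = 23
h(d) = 2 + 89/d (h(d) = 2 - (-89)/d = 2 + 89/d)
√(h(-627) + R(-280)) = √((2 + 89/(-627)) + 23) = √((2 + 89*(-1/627)) + 23) = √((2 - 89/627) + 23) = √(1165/627 + 23) = √(15586/627) = √9772422/627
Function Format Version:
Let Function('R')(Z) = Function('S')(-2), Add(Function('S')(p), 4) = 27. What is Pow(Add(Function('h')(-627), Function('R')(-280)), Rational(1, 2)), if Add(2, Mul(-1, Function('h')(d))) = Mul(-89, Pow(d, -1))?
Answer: Mul(Rational(1, 627), Pow(9772422, Rational(1, 2))) ≈ 4.9858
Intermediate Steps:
Function('S')(p) = 23 (Function('S')(p) = Add(-4, 27) = 23)
Function('R')(Z) = 23
Function('h')(d) = Add(2, Mul(89, Pow(d, -1))) (Function('h')(d) = Add(2, Mul(-1, Mul(-89, Pow(d, -1)))) = Add(2, Mul(89, Pow(d, -1))))
Pow(Add(Function('h')(-627), Function('R')(-280)), Rational(1, 2)) = Pow(Add(Add(2, Mul(89, Pow(-627, -1))), 23), Rational(1, 2)) = Pow(Add(Add(2, Mul(89, Rational(-1, 627))), 23), Rational(1, 2)) = Pow(Add(Add(2, Rational(-89, 627)), 23), Rational(1, 2)) = Pow(Add(Rational(1165, 627), 23), Rational(1, 2)) = Pow(Rational(15586, 627), Rational(1, 2)) = Mul(Rational(1, 627), Pow(9772422, Rational(1, 2)))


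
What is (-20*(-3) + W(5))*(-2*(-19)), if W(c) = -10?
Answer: 1900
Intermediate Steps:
(-20*(-3) + W(5))*(-2*(-19)) = (-20*(-3) - 10)*(-2*(-19)) = (60 - 10)*38 = 50*38 = 1900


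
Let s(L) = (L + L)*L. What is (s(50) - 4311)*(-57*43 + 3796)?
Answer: 926705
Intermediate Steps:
s(L) = 2*L² (s(L) = (2*L)*L = 2*L²)
(s(50) - 4311)*(-57*43 + 3796) = (2*50² - 4311)*(-57*43 + 3796) = (2*2500 - 4311)*(-2451 + 3796) = (5000 - 4311)*1345 = 689*1345 = 926705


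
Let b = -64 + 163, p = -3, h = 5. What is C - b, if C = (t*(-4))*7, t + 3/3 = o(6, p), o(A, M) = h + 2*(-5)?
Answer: 69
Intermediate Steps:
o(A, M) = -5 (o(A, M) = 5 + 2*(-5) = 5 - 10 = -5)
t = -6 (t = -1 - 5 = -6)
b = 99
C = 168 (C = -6*(-4)*7 = 24*7 = 168)
C - b = 168 - 1*99 = 168 - 99 = 69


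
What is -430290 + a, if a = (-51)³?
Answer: -562941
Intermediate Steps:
a = -132651
-430290 + a = -430290 - 132651 = -562941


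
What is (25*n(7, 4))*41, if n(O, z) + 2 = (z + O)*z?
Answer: 43050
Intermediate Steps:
n(O, z) = -2 + z*(O + z) (n(O, z) = -2 + (z + O)*z = -2 + (O + z)*z = -2 + z*(O + z))
(25*n(7, 4))*41 = (25*(-2 + 4² + 7*4))*41 = (25*(-2 + 16 + 28))*41 = (25*42)*41 = 1050*41 = 43050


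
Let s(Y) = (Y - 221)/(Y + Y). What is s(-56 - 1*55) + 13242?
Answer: 1470028/111 ≈ 13244.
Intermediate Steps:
s(Y) = (-221 + Y)/(2*Y) (s(Y) = (-221 + Y)/((2*Y)) = (-221 + Y)*(1/(2*Y)) = (-221 + Y)/(2*Y))
s(-56 - 1*55) + 13242 = (-221 + (-56 - 1*55))/(2*(-56 - 1*55)) + 13242 = (-221 + (-56 - 55))/(2*(-56 - 55)) + 13242 = (1/2)*(-221 - 111)/(-111) + 13242 = (1/2)*(-1/111)*(-332) + 13242 = 166/111 + 13242 = 1470028/111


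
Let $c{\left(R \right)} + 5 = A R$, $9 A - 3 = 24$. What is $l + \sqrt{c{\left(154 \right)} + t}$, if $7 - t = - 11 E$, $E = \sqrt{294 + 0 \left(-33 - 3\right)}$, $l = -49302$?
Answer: $-49302 + \sqrt{464 + 77 \sqrt{6}} \approx -49276.0$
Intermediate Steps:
$A = 3$ ($A = \frac{1}{3} + \frac{1}{9} \cdot 24 = \frac{1}{3} + \frac{8}{3} = 3$)
$c{\left(R \right)} = -5 + 3 R$
$E = 7 \sqrt{6}$ ($E = \sqrt{294 + 0 \left(-33 - 3\right)} = \sqrt{294 + 0 \left(-36\right)} = \sqrt{294 + 0} = \sqrt{294} = 7 \sqrt{6} \approx 17.146$)
$t = 7 + 77 \sqrt{6}$ ($t = 7 - - 11 \cdot 7 \sqrt{6} = 7 - - 77 \sqrt{6} = 7 + 77 \sqrt{6} \approx 195.61$)
$l + \sqrt{c{\left(154 \right)} + t} = -49302 + \sqrt{\left(-5 + 3 \cdot 154\right) + \left(7 + 77 \sqrt{6}\right)} = -49302 + \sqrt{\left(-5 + 462\right) + \left(7 + 77 \sqrt{6}\right)} = -49302 + \sqrt{457 + \left(7 + 77 \sqrt{6}\right)} = -49302 + \sqrt{464 + 77 \sqrt{6}}$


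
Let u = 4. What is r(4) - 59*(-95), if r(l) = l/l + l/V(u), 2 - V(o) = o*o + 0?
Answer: 39240/7 ≈ 5605.7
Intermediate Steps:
V(o) = 2 - o² (V(o) = 2 - (o*o + 0) = 2 - (o² + 0) = 2 - o²)
r(l) = 1 - l/14 (r(l) = l/l + l/(2 - 1*4²) = 1 + l/(2 - 1*16) = 1 + l/(2 - 16) = 1 + l/(-14) = 1 + l*(-1/14) = 1 - l/14)
r(4) - 59*(-95) = (1 - 1/14*4) - 59*(-95) = (1 - 2/7) + 5605 = 5/7 + 5605 = 39240/7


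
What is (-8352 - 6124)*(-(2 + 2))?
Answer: 57904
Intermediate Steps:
(-8352 - 6124)*(-(2 + 2)) = -(-14476)*4 = -14476*(-4) = 57904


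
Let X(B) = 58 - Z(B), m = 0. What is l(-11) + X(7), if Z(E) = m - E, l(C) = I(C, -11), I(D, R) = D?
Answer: 54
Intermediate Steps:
l(C) = C
Z(E) = -E (Z(E) = 0 - E = -E)
X(B) = 58 + B (X(B) = 58 - (-1)*B = 58 + B)
l(-11) + X(7) = -11 + (58 + 7) = -11 + 65 = 54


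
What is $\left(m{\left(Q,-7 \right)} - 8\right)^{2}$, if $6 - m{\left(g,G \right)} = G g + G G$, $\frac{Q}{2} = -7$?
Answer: $22201$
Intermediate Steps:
$Q = -14$ ($Q = 2 \left(-7\right) = -14$)
$m{\left(g,G \right)} = 6 - G^{2} - G g$ ($m{\left(g,G \right)} = 6 - \left(G g + G G\right) = 6 - \left(G g + G^{2}\right) = 6 - \left(G^{2} + G g\right) = 6 - G^{2} - G g$)
$\left(m{\left(Q,-7 \right)} - 8\right)^{2} = \left(\left(6 - \left(-7\right)^{2} - \left(-7\right) \left(-14\right)\right) - 8\right)^{2} = \left(\left(6 - 49 - 98\right) - 8\right)^{2} = \left(-141 - 8\right)^{2} = \left(-149\right)^{2} = 22201$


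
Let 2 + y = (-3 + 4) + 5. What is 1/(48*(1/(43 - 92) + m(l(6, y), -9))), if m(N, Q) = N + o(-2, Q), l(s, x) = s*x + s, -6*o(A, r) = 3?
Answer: 49/69336 ≈ 0.00070670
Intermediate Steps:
y = 4 (y = -2 + ((-3 + 4) + 5) = -2 + (1 + 5) = -2 + 6 = 4)
o(A, r) = -1/2 (o(A, r) = -1/6*3 = -1/2)
l(s, x) = s + s*x
m(N, Q) = -1/2 + N (m(N, Q) = N - 1/2 = -1/2 + N)
1/(48*(1/(43 - 92) + m(l(6, y), -9))) = 1/(48*(1/(43 - 92) + (-1/2 + 6*(1 + 4)))) = 1/(48*(1/(-49) + (-1/2 + 6*5))) = 1/(48*(-1/49 + (-1/2 + 30))) = 1/(48*(-1/49 + 59/2)) = 1/(48*(2889/98)) = 1/(69336/49) = 49/69336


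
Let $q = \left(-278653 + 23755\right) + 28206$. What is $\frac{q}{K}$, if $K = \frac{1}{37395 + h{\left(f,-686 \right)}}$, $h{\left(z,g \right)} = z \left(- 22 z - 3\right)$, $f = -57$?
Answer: $7687579104$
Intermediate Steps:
$h{\left(z,g \right)} = z \left(-3 - 22 z\right)$
$K = - \frac{1}{33912}$ ($K = \frac{1}{37395 - - 57 \left(3 + 22 \left(-57\right)\right)} = \frac{1}{37395 - - 57 \left(3 - 1254\right)} = \frac{1}{37395 - \left(-57\right) \left(-1251\right)} = \frac{1}{37395 - 71307} = \frac{1}{-33912} = - \frac{1}{33912} \approx -2.9488 \cdot 10^{-5}$)
$q = -226692$ ($q = -254898 + 28206 = -226692$)
$\frac{q}{K} = - \frac{226692}{- \frac{1}{33912}} = \left(-226692\right) \left(-33912\right) = 7687579104$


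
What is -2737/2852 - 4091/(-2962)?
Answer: 77403/183644 ≈ 0.42148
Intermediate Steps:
-2737/2852 - 4091/(-2962) = -2737*1/2852 - 4091*(-1/2962) = -119/124 + 4091/2962 = 77403/183644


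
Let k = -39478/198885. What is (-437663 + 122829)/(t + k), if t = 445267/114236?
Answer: -7152973969641240/84047118487 ≈ -85107.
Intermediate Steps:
k = -39478/198885 (k = -39478*1/198885 = -39478/198885 ≈ -0.19850)
t = 445267/114236 (t = 445267*(1/114236) = 445267/114236 ≈ 3.8978)
(-437663 + 122829)/(t + k) = (-437663 + 122829)/(445267/114236 - 39478/198885) = -314834/84047118487/22719826860 = -314834*22719826860/84047118487 = -7152973969641240/84047118487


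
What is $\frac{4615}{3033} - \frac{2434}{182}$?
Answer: $- \frac{3271196}{276003} \approx -11.852$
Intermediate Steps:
$\frac{4615}{3033} - \frac{2434}{182} = 4615 \cdot \frac{1}{3033} - \frac{1217}{91} = \frac{4615}{3033} - \frac{1217}{91} = - \frac{3271196}{276003}$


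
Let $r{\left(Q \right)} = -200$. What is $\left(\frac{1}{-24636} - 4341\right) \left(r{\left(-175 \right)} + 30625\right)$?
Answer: $- \frac{3253797882725}{24636} \approx -1.3207 \cdot 10^{8}$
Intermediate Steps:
$\left(\frac{1}{-24636} - 4341\right) \left(r{\left(-175 \right)} + 30625\right) = \left(\frac{1}{-24636} - 4341\right) \left(-200 + 30625\right) = \left(- \frac{1}{24636} - 4341\right) 30425 = \left(- \frac{106944877}{24636}\right) 30425 = - \frac{3253797882725}{24636}$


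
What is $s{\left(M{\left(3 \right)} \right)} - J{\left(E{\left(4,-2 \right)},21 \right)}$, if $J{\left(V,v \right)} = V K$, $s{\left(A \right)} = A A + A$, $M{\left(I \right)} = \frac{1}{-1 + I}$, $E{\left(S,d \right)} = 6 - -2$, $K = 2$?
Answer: $- \frac{61}{4} \approx -15.25$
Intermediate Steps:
$E{\left(S,d \right)} = 8$ ($E{\left(S,d \right)} = 6 + 2 = 8$)
$s{\left(A \right)} = A + A^{2}$ ($s{\left(A \right)} = A^{2} + A = A + A^{2}$)
$J{\left(V,v \right)} = 2 V$ ($J{\left(V,v \right)} = V 2 = 2 V$)
$s{\left(M{\left(3 \right)} \right)} - J{\left(E{\left(4,-2 \right)},21 \right)} = \frac{1 + \frac{1}{-1 + 3}}{-1 + 3} - 2 \cdot 8 = \frac{1 + \frac{1}{2}}{2} - 16 = \frac{1}{2} \cdot \frac{3}{2} - 16 = \frac{3}{4} - 16 = - \frac{61}{4}$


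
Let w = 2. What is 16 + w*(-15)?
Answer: -14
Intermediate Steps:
16 + w*(-15) = 16 + 2*(-15) = 16 - 30 = -14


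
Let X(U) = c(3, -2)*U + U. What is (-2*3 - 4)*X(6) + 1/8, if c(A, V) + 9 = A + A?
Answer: 961/8 ≈ 120.13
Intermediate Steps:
c(A, V) = -9 + 2*A (c(A, V) = -9 + (A + A) = -9 + 2*A)
X(U) = -2*U (X(U) = (-9 + 2*3)*U + U = (-9 + 6)*U + U = -3*U + U = -2*U)
(-2*3 - 4)*X(6) + 1/8 = (-2*3 - 4)*(-2*6) + 1/8 = (-6 - 4)*(-12) + 1/8 = -10*(-12) + 1/8 = 120 + 1/8 = 961/8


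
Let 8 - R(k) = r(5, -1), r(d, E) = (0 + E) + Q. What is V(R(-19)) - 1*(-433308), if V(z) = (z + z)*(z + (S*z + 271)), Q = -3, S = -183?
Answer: 387396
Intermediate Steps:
r(d, E) = -3 + E (r(d, E) = (0 + E) - 3 = E - 3 = -3 + E)
R(k) = 12 (R(k) = 8 - (-3 - 1) = 8 - 1*(-4) = 8 + 4 = 12)
V(z) = 2*z*(271 - 182*z) (V(z) = (z + z)*(z + (-183*z + 271)) = (2*z)*(z + (271 - 183*z)) = (2*z)*(271 - 182*z) = 2*z*(271 - 182*z))
V(R(-19)) - 1*(-433308) = 2*12*(271 - 182*12) - 1*(-433308) = 2*12*(271 - 2184) + 433308 = 2*12*(-1913) + 433308 = -45912 + 433308 = 387396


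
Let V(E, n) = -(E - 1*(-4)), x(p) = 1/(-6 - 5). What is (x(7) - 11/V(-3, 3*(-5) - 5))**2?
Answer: 14400/121 ≈ 119.01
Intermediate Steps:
x(p) = -1/11 (x(p) = 1/(-11) = -1/11)
V(E, n) = -4 - E (V(E, n) = -(E + 4) = -(4 + E) = -4 - E)
(x(7) - 11/V(-3, 3*(-5) - 5))**2 = (-1/11 - 11/(-4 - 1*(-3)))**2 = (-1/11 - 11/(-4 + 3))**2 = (-1/11 - 11/(-1))**2 = (-1/11 - 11*(-1))**2 = (-1/11 + 11)**2 = (120/11)**2 = 14400/121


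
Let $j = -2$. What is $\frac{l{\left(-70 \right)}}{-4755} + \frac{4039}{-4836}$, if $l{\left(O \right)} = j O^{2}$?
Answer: $\frac{1879157}{1533012} \approx 1.2258$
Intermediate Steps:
$l{\left(O \right)} = - 2 O^{2}$
$\frac{l{\left(-70 \right)}}{-4755} + \frac{4039}{-4836} = \frac{\left(-2\right) \left(-70\right)^{2}}{-4755} + \frac{4039}{-4836} = \left(-2\right) 4900 \left(- \frac{1}{4755}\right) + 4039 \left(- \frac{1}{4836}\right) = \left(-9800\right) \left(- \frac{1}{4755}\right) - \frac{4039}{4836} = \frac{1960}{951} - \frac{4039}{4836} = \frac{1879157}{1533012}$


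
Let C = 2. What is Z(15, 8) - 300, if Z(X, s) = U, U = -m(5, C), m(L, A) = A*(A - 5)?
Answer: -294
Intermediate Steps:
m(L, A) = A*(-5 + A)
U = 6 (U = -2*(-5 + 2) = -2*(-3) = -1*(-6) = 6)
Z(X, s) = 6
Z(15, 8) - 300 = 6 - 300 = -294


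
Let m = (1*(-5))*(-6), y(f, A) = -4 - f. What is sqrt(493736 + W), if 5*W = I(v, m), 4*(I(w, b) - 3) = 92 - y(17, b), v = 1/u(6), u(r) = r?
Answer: 3*sqrt(219441)/2 ≈ 702.67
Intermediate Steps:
m = 30 (m = -5*(-6) = 30)
v = 1/6 ≈ 0.16667
I(w, b) = 125/4 (I(w, b) = 3 + (92 - (-4 - 1*17))/4 = 3 + (92 - (-4 - 17))/4 = 3 + (92 - 1*(-21))/4 = 3 + (92 + 21)/4 = 3 + (1/4)*113 = 3 + 113/4 = 125/4)
W = 25/4 (W = (1/5)*(125/4) = 25/4 ≈ 6.2500)
sqrt(493736 + W) = sqrt(493736 + 25/4) = sqrt(1974969/4) = 3*sqrt(219441)/2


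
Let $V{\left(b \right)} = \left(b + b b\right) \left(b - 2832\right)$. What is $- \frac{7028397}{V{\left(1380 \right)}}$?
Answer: $\frac{780933}{307465840} \approx 0.0025399$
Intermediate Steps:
$V{\left(b \right)} = \left(-2832 + b\right) \left(b + b^{2}\right)$ ($V{\left(b \right)} = \left(b + b^{2}\right) \left(-2832 + b\right) = \left(-2832 + b\right) \left(b + b^{2}\right)$)
$- \frac{7028397}{V{\left(1380 \right)}} = - \frac{7028397}{1380 \left(-2832 + 1380^{2} - 3906780\right)} = - \frac{7028397}{1380 \left(-2832 + 1904400 - 3906780\right)} = - \frac{7028397}{1380 \left(-2005212\right)} = - \frac{7028397}{-2767192560} = \left(-7028397\right) \left(- \frac{1}{2767192560}\right) = \frac{780933}{307465840}$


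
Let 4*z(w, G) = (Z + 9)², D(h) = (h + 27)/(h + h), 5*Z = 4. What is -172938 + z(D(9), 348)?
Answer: -17291399/100 ≈ -1.7291e+5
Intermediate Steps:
Z = ⅘ (Z = (⅕)*4 = ⅘ ≈ 0.80000)
D(h) = (27 + h)/(2*h) (D(h) = (27 + h)/((2*h)) = (27 + h)*(1/(2*h)) = (27 + h)/(2*h))
z(w, G) = 2401/100 (z(w, G) = (⅘ + 9)²/4 = (49/5)²/4 = (¼)*(2401/25) = 2401/100)
-172938 + z(D(9), 348) = -172938 + 2401/100 = -17291399/100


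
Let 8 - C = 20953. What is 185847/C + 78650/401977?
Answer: -73058895269/8419408265 ≈ -8.6774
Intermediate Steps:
C = -20945 (C = 8 - 1*20953 = 8 - 20953 = -20945)
185847/C + 78650/401977 = 185847/(-20945) + 78650/401977 = 185847*(-1/20945) + 78650*(1/401977) = -185847/20945 + 78650/401977 = -73058895269/8419408265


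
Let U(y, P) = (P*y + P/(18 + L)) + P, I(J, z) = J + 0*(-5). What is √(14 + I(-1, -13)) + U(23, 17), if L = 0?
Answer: 7361/18 + √13 ≈ 412.55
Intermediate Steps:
I(J, z) = J (I(J, z) = J + 0 = J)
U(y, P) = 19*P/18 + P*y (U(y, P) = (P*y + P/(18 + 0)) + P = (P*y + P/18) + P = (P/18 + P*y) + P = 19*P/18 + P*y)
√(14 + I(-1, -13)) + U(23, 17) = √(14 - 1) + (1/18)*17*(19 + 18*23) = √13 + (1/18)*17*(19 + 414) = √13 + (1/18)*17*433 = √13 + 7361/18 = 7361/18 + √13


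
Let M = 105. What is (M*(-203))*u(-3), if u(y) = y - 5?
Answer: 170520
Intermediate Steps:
u(y) = -5 + y
(M*(-203))*u(-3) = (105*(-203))*(-5 - 3) = -21315*(-8) = 170520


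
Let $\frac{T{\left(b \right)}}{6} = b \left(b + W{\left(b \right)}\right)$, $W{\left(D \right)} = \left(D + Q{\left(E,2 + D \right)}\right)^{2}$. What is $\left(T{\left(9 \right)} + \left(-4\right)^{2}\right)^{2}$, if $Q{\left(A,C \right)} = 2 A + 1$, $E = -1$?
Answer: $15665764$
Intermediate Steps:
$Q{\left(A,C \right)} = 1 + 2 A$
$W{\left(D \right)} = \left(-1 + D\right)^{2}$ ($W{\left(D \right)} = \left(D + \left(1 + 2 \left(-1\right)\right)\right)^{2} = \left(D + \left(1 - 2\right)\right)^{2} = \left(D - 1\right)^{2} = \left(-1 + D\right)^{2}$)
$T{\left(b \right)} = 6 b \left(b + \left(-1 + b\right)^{2}\right)$
$\left(T{\left(9 \right)} + \left(-4\right)^{2}\right)^{2} = \left(6 \cdot 9 \left(9 + \left(-1 + 9\right)^{2}\right) + \left(-4\right)^{2}\right)^{2} = \left(6 \cdot 9 \left(9 + 8^{2}\right) + 16\right)^{2} = \left(6 \cdot 9 \left(9 + 64\right) + 16\right)^{2} = \left(6 \cdot 9 \cdot 73 + 16\right)^{2} = \left(3942 + 16\right)^{2} = 3958^{2} = 15665764$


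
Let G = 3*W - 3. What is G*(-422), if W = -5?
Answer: 7596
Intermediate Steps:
G = -18 (G = 3*(-5) - 3 = -15 - 3 = -18)
G*(-422) = -18*(-422) = 7596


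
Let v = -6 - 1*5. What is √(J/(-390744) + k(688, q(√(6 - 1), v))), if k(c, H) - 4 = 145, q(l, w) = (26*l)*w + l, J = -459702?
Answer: √218422077/1206 ≈ 12.255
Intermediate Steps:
v = -11 (v = -6 - 5 = -11)
q(l, w) = l + 26*l*w (q(l, w) = 26*l*w + l = l + 26*l*w)
k(c, H) = 149 (k(c, H) = 4 + 145 = 149)
√(J/(-390744) + k(688, q(√(6 - 1), v))) = √(-459702/(-390744) + 149) = √(-459702*(-1/390744) + 149) = √(8513/7236 + 149) = √(1086677/7236) = √218422077/1206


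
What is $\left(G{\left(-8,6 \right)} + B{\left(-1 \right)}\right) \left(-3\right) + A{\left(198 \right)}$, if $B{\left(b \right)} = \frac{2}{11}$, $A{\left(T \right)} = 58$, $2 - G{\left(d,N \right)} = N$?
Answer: $\frac{764}{11} \approx 69.455$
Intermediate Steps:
$G{\left(d,N \right)} = 2 - N$
$B{\left(b \right)} = \frac{2}{11}$ ($B{\left(b \right)} = 2 \cdot \frac{1}{11} = \frac{2}{11}$)
$\left(G{\left(-8,6 \right)} + B{\left(-1 \right)}\right) \left(-3\right) + A{\left(198 \right)} = \left(\left(2 - 6\right) + \frac{2}{11}\right) \left(-3\right) + 58 = \left(-4 + \frac{2}{11}\right) \left(-3\right) + 58 = \left(- \frac{42}{11}\right) \left(-3\right) + 58 = \frac{126}{11} + 58 = \frac{764}{11}$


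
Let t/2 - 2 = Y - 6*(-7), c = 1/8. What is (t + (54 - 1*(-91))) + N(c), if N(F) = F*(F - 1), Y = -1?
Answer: 14777/64 ≈ 230.89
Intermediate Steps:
c = ⅛ ≈ 0.12500
N(F) = F*(-1 + F)
t = 86 (t = 4 + 2*(-1 - 6*(-7)) = 4 + 2*(-1 + 42) = 4 + 2*41 = 4 + 82 = 86)
(t + (54 - 1*(-91))) + N(c) = (86 + (54 - 1*(-91))) + (-1 + ⅛)/8 = (86 + (54 + 91)) + (⅛)*(-7/8) = (86 + 145) - 7/64 = 231 - 7/64 = 14777/64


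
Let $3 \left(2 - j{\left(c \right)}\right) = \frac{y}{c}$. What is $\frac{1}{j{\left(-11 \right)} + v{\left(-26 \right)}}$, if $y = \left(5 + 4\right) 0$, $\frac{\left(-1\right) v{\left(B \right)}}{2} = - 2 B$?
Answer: $- \frac{1}{102} \approx -0.0098039$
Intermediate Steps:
$v{\left(B \right)} = 4 B$ ($v{\left(B \right)} = - 2 \left(- 2 B\right) = 4 B$)
$y = 0$ ($y = 9 \cdot 0 = 0$)
$j{\left(c \right)} = 2$ ($j{\left(c \right)} = 2 - \frac{0 \frac{1}{c}}{3} = 2 - 0 = 2 + 0 = 2$)
$\frac{1}{j{\left(-11 \right)} + v{\left(-26 \right)}} = \frac{1}{2 + 4 \left(-26\right)} = \frac{1}{2 - 104} = \frac{1}{-102} = - \frac{1}{102}$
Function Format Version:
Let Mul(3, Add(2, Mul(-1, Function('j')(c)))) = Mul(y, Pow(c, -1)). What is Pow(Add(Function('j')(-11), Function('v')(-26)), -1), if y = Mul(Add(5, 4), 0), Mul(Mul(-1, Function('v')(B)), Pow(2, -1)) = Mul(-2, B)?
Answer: Rational(-1, 102) ≈ -0.0098039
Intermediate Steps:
Function('v')(B) = Mul(4, B) (Function('v')(B) = Mul(-2, Mul(-2, B)) = Mul(4, B))
y = 0 (y = Mul(9, 0) = 0)
Function('j')(c) = 2 (Function('j')(c) = Add(2, Mul(Rational(-1, 3), Mul(0, Pow(c, -1)))) = Add(2, Mul(Rational(-1, 3), 0)) = Add(2, 0) = 2)
Pow(Add(Function('j')(-11), Function('v')(-26)), -1) = Pow(Add(2, Mul(4, -26)), -1) = Pow(Add(2, -104), -1) = Pow(-102, -1) = Rational(-1, 102)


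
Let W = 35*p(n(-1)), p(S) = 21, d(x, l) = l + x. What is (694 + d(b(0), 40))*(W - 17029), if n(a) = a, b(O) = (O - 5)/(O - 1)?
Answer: -12041266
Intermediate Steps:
b(O) = (-5 + O)/(-1 + O)
W = 735 (W = 35*21 = 735)
(694 + d(b(0), 40))*(W - 17029) = (694 + (40 + (-5 + 0)/(-1 + 0)))*(735 - 17029) = (694 + (40 - 5/(-1)))*(-16294) = (694 + (40 - 1*(-5)))*(-16294) = (694 + (40 + 5))*(-16294) = (694 + 45)*(-16294) = 739*(-16294) = -12041266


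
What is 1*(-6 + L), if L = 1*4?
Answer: -2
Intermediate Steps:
L = 4
1*(-6 + L) = 1*(-6 + 4) = 1*(-2) = -2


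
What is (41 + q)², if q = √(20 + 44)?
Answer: 2401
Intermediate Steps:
q = 8 (q = √64 = 8)
(41 + q)² = (41 + 8)² = 49² = 2401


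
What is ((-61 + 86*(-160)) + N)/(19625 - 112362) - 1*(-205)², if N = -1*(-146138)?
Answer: -3897404742/92737 ≈ -42026.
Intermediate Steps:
N = 146138
((-61 + 86*(-160)) + N)/(19625 - 112362) - 1*(-205)² = ((-61 + 86*(-160)) + 146138)/(19625 - 112362) - 1*(-205)² = ((-61 - 13760) + 146138)/(-92737) - 1*42025 = (-13821 + 146138)*(-1/92737) - 42025 = 132317*(-1/92737) - 42025 = -132317/92737 - 42025 = -3897404742/92737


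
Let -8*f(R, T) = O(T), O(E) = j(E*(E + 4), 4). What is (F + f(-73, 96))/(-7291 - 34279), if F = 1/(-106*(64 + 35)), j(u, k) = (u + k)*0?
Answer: 1/436235580 ≈ 2.2923e-9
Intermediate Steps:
j(u, k) = 0 (j(u, k) = (k + u)*0 = 0)
O(E) = 0
F = -1/10494 (F = 1/(-106*99) = 1/(-10494) = -1/10494 ≈ -9.5293e-5)
f(R, T) = 0 (f(R, T) = -⅛*0 = 0)
(F + f(-73, 96))/(-7291 - 34279) = (-1/10494 + 0)/(-7291 - 34279) = -1/10494/(-41570) = -1/10494*(-1/41570) = 1/436235580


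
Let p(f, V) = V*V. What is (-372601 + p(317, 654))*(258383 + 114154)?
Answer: 20532376755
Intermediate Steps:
p(f, V) = V²
(-372601 + p(317, 654))*(258383 + 114154) = (-372601 + 654²)*(258383 + 114154) = (-372601 + 427716)*372537 = 55115*372537 = 20532376755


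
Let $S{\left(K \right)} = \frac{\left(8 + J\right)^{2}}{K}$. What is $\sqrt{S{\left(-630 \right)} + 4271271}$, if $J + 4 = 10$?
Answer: $\frac{\sqrt{961035905}}{15} \approx 2066.7$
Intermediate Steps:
$J = 6$ ($J = -4 + 10 = 6$)
$S{\left(K \right)} = \frac{196}{K}$ ($S{\left(K \right)} = \frac{\left(8 + 6\right)^{2}}{K} = \frac{14^{2}}{K} = \frac{196}{K}$)
$\sqrt{S{\left(-630 \right)} + 4271271} = \sqrt{\frac{196}{-630} + 4271271} = \sqrt{196 \left(- \frac{1}{630}\right) + 4271271} = \sqrt{- \frac{14}{45} + 4271271} = \sqrt{\frac{192207181}{45}} = \frac{\sqrt{961035905}}{15}$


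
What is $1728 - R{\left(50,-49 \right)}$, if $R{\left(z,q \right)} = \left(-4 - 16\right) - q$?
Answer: $1699$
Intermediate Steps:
$R{\left(z,q \right)} = -20 - q$
$1728 - R{\left(50,-49 \right)} = 1728 - \left(-20 - -49\right) = 1728 - \left(-20 + 49\right) = 1728 - 29 = 1699$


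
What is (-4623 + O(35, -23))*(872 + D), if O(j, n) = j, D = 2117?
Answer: -13713532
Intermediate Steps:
(-4623 + O(35, -23))*(872 + D) = (-4623 + 35)*(872 + 2117) = -4588*2989 = -13713532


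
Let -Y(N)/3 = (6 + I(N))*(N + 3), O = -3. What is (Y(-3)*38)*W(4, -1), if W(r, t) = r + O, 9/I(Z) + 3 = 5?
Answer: 0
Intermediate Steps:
I(Z) = 9/2 (I(Z) = 9/(-3 + 5) = 9/2)
W(r, t) = -3 + r (W(r, t) = r - 3 = -3 + r)
Y(N) = -189/2 - 63*N/2 (Y(N) = -3*(6 + 9/2)*(N + 3) = -63*(3 + N)/2 = -3*(63/2 + 21*N/2) = -189/2 - 63*N/2)
(Y(-3)*38)*W(4, -1) = ((-189/2 - 63/2*(-3))*38)*(-3 + 4) = ((-189/2 + 189/2)*38)*1 = (0*38)*1 = 0*1 = 0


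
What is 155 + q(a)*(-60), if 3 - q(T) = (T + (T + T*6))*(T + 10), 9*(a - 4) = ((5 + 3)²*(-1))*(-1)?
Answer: 3039325/27 ≈ 1.1257e+5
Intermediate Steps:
a = 100/9 (a = 4 + (((5 + 3)²*(-1))*(-1))/9 = 4 + ((8²*(-1))*(-1))/9 = 4 + ((64*(-1))*(-1))/9 = 4 + (-64*(-1))/9 = 4 + (⅑)*64 = 4 + 64/9 = 100/9 ≈ 11.111)
q(T) = 3 - 8*T*(10 + T) (q(T) = 3 - (T + (T + T*6))*(T + 10) = 3 - (T + (T + 6*T))*(10 + T) = 3 - (T + 7*T)*(10 + T) = 3 - 8*T*(10 + T))
155 + q(a)*(-60) = 155 + (3 - 80*100/9 - 8*(100/9)²)*(-60) = 155 + (3 - 8000/9 - 8*10000/81)*(-60) = 155 + (3 - 8000/9 - 80000/81)*(-60) = 155 - 151757/81*(-60) = 155 + 3035140/27 = 3039325/27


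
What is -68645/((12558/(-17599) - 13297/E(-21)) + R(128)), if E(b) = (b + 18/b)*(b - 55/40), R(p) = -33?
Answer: 33085778843385/29354170343 ≈ 1127.1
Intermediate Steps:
E(b) = (-11/8 + b)*(b + 18/b) (E(b) = (b + 18/b)*(b - 55*1/40) = (b + 18/b)*(b - 11/8) = (b + 18/b)*(-11/8 + b) = (-11/8 + b)*(b + 18/b))
-68645/((12558/(-17599) - 13297/E(-21)) + R(128)) = -68645/((12558/(-17599) - 13297/(18 + (-21)² - 99/4/(-21) - 11/8*(-21))) - 33) = -68645/((12558*(-1/17599) - 13297/(18 + 441 - 99/4*(-1/21) + 231/8)) - 33) = -68645/((-12558/17599 - 13297/(18 + 441 + 33/28 + 231/8)) - 33) = -68645/((-12558/17599 - 13297/27387/56) - 33) = -68645/((-12558/17599 - 13297*56/27387) - 33) = -68645/((-12558/17599 - 744632/27387) - 33) = -68645/(-13448704514/481983813 - 33) = -68645/(-29354170343/481983813) = -68645*(-481983813/29354170343) = 33085778843385/29354170343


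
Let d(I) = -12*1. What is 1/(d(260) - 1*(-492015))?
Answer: 1/492003 ≈ 2.0325e-6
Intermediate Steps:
d(I) = -12
1/(d(260) - 1*(-492015)) = 1/(-12 - 1*(-492015)) = 1/(-12 + 492015) = 1/492003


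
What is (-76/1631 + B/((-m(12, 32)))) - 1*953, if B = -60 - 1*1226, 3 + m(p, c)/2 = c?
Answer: -44029418/47299 ≈ -930.87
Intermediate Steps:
m(p, c) = -6 + 2*c
B = -1286 (B = -60 - 1226 = -1286)
(-76/1631 + B/((-m(12, 32)))) - 1*953 = (-76/1631 - 1286*(-1/(-6 + 2*32))) - 1*953 = (-76*1/1631 - 1286*(-1/(-6 + 64))) - 953 = (-76/1631 - 1286/((-1*58))) - 953 = (-76/1631 - 1286/(-58)) - 953 = (-76/1631 - 1286*(-1/58)) - 953 = (-76/1631 + 643/29) - 953 = 1046529/47299 - 953 = -44029418/47299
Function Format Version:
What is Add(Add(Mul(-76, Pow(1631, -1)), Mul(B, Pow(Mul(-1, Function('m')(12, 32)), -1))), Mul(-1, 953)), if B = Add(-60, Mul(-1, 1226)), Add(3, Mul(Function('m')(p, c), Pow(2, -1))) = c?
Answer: Rational(-44029418, 47299) ≈ -930.87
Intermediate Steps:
Function('m')(p, c) = Add(-6, Mul(2, c))
B = -1286 (B = Add(-60, -1226) = -1286)
Add(Add(Mul(-76, Pow(1631, -1)), Mul(B, Pow(Mul(-1, Function('m')(12, 32)), -1))), Mul(-1, 953)) = Add(Add(Mul(-76, Pow(1631, -1)), Mul(-1286, Pow(Mul(-1, Add(-6, Mul(2, 32))), -1))), Mul(-1, 953)) = Add(Add(Mul(-76, Rational(1, 1631)), Mul(-1286, Pow(Mul(-1, Add(-6, 64)), -1))), -953) = Add(Add(Rational(-76, 1631), Mul(-1286, Pow(Mul(-1, 58), -1))), -953) = Add(Add(Rational(-76, 1631), Mul(-1286, Pow(-58, -1))), -953) = Add(Add(Rational(-76, 1631), Mul(-1286, Rational(-1, 58))), -953) = Add(Add(Rational(-76, 1631), Rational(643, 29)), -953) = Add(Rational(1046529, 47299), -953) = Rational(-44029418, 47299)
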